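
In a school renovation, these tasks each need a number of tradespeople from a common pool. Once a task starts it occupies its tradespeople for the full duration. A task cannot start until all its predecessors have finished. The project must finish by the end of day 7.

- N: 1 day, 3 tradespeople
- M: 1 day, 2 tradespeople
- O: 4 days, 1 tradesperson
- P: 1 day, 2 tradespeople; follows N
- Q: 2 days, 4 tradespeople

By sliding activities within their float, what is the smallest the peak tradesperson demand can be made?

4

Early-start (N@1, M@1, O@1, P@2, Q@1) gives peak 10: d1:10  d2:7  d3:1  d4:1  d5:0  d6:0  d7:0.
Shift M→2, P→3, Q→5.
Schedule N@1, M@2, O@1, P@3, Q@5: d1:4  d2:3  d3:3  d4:1  d5:4  d6:4  d7:0 — peak 4.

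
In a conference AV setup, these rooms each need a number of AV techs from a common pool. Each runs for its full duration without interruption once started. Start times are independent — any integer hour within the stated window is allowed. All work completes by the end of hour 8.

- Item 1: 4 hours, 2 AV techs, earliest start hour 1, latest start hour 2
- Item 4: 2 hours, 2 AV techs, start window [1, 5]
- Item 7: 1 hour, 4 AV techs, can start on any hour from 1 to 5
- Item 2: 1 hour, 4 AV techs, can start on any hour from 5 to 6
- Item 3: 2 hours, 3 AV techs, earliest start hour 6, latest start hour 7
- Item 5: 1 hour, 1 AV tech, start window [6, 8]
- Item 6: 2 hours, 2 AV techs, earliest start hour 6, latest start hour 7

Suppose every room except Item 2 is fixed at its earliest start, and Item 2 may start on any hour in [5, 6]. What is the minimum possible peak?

8

Item 2@5: h1:8  h2:4  h3:2  h4:2  h5:4  h6:6  h7:5  h8:0 → peak 8
Item 2@6: h1:8  h2:4  h3:2  h4:2  h5:0  h6:10  h7:5  h8:0 → peak 10
Best is Item 2@5, peak 8.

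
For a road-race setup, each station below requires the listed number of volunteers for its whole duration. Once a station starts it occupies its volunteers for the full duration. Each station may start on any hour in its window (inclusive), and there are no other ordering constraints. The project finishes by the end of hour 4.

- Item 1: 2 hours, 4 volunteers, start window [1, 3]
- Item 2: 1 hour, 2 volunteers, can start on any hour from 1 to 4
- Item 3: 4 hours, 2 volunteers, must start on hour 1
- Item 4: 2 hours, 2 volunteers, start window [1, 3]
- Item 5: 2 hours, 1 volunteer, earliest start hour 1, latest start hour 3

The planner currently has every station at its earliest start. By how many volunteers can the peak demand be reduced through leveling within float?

4

Early-start peak: h1:11  h2:9  h3:2  h4:2 ⇒ 11.
Leveled (Item 1@1, Item 2@3, Item 3@1, Item 4@3, Item 5@1): h1:7  h2:7  h3:6  h4:4 ⇒ 7.
Reduction 11 − 7 = 4.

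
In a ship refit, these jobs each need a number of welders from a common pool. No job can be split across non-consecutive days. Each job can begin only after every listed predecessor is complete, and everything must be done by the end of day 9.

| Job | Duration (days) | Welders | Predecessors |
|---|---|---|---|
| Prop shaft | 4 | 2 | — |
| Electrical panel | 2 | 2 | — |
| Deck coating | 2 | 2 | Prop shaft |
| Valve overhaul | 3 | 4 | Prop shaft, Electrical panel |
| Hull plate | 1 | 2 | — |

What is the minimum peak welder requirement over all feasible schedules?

Early-start (Prop shaft@1, Electrical panel@1, Deck coating@5, Valve overhaul@5, Hull plate@1) gives peak 6: d1:6  d2:4  d3:2  d4:2  d5:6  d6:6  d7:4  d8:0  d9:0.
Shift Valve overhaul→7, Hull plate→3.
Schedule Prop shaft@1, Electrical panel@1, Deck coating@5, Valve overhaul@7, Hull plate@3: d1:4  d2:4  d3:4  d4:2  d5:2  d6:2  d7:4  d8:4  d9:4 — peak 4.
Total welder-days = 30 over 9 days ⇒ peak ≥ ⌈30/9⌉ = 4, so 4 is optimal.

4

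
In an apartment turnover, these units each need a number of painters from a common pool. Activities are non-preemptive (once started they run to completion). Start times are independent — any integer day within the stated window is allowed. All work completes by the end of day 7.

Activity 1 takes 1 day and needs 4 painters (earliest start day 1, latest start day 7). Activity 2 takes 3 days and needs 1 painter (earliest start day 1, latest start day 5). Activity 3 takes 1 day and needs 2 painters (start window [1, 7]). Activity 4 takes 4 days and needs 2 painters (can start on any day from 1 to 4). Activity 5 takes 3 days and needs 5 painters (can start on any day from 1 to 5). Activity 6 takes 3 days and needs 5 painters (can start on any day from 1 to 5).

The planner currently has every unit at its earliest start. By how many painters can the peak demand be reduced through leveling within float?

12

Early-start peak: d1:19  d2:13  d3:13  d4:2  d5:0  d6:0  d7:0 ⇒ 19.
Leveled (Activity 1@1, Activity 2@1, Activity 3@1, Activity 4@4, Activity 5@2, Activity 6@5): d1:7  d2:6  d3:6  d4:7  d5:7  d6:7  d7:7 ⇒ 7.
Reduction 19 − 7 = 12.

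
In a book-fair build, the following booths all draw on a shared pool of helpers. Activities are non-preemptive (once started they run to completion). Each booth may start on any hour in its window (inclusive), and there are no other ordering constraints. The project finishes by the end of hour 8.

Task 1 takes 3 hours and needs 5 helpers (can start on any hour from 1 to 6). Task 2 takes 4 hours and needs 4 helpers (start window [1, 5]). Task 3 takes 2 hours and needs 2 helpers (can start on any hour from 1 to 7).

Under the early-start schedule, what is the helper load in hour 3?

9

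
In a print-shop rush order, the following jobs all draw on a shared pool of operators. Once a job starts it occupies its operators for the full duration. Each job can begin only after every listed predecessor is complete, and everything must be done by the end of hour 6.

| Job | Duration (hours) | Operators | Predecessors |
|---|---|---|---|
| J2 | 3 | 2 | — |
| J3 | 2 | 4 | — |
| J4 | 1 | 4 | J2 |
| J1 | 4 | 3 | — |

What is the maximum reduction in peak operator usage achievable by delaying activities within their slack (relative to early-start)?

2

Early-start peak: h1:9  h2:9  h3:5  h4:7  h5:0  h6:0 ⇒ 9.
Leveled (J2@1, J3@1, J4@4, J1@3): h1:6  h2:6  h3:5  h4:7  h5:3  h6:3 ⇒ 7.
Reduction 9 − 7 = 2.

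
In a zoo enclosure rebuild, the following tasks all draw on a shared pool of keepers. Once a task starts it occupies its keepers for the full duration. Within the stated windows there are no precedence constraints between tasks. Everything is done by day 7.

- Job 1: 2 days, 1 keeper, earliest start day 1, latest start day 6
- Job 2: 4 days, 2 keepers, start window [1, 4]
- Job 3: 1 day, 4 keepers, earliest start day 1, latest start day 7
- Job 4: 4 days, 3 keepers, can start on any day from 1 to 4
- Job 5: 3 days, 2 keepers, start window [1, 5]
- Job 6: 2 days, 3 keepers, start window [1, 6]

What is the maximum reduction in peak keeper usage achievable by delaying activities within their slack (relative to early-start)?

Early-start peak: d1:15  d2:11  d3:7  d4:5  d5:0  d6:0  d7:0 ⇒ 15.
Leveled (Job 1@1, Job 2@1, Job 3@3, Job 4@4, Job 5@5, Job 6@1): d1:6  d2:6  d3:6  d4:5  d5:5  d6:5  d7:5 ⇒ 6.
Reduction 15 − 6 = 9.

9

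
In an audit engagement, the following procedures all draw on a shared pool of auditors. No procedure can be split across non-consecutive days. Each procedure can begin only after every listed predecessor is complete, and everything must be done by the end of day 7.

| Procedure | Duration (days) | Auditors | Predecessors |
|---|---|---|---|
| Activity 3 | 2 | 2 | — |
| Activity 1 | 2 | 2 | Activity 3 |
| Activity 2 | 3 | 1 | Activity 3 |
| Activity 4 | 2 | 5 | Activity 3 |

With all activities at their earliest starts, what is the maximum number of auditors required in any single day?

8

Early-start schedule: Activity 3@1, Activity 1@3, Activity 2@3, Activity 4@3.
Load per day: day 1: 2, day 2: 2, day 3: 8, day 4: 8, day 5: 1, day 6: 0, day 7: 0.
Peak is 8.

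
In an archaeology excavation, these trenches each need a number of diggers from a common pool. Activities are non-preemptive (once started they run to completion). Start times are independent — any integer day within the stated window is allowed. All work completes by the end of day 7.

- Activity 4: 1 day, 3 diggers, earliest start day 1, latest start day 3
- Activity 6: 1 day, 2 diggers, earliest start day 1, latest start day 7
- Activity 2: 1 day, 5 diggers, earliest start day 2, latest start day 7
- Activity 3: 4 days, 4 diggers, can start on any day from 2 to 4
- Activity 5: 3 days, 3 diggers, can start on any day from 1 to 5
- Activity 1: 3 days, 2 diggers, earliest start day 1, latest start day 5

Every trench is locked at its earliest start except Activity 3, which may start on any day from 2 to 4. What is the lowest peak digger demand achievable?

10

Activity 3@2: d1:10  d2:14  d3:9  d4:4  d5:4  d6:0  d7:0 → peak 14
Activity 3@3: d1:10  d2:10  d3:9  d4:4  d5:4  d6:4  d7:0 → peak 10
Activity 3@4: d1:10  d2:10  d3:5  d4:4  d5:4  d6:4  d7:4 → peak 10
Best is Activity 3@3, peak 10.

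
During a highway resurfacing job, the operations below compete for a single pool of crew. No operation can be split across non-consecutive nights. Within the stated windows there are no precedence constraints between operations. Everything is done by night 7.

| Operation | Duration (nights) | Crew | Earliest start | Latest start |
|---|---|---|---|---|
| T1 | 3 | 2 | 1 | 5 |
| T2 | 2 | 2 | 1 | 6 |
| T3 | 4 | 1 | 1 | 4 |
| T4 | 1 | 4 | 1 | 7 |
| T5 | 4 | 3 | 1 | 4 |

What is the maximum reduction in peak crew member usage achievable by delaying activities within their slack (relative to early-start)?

Early-start peak: n1:12  n2:8  n3:6  n4:4  n5:0  n6:0  n7:0 ⇒ 12.
Leveled (T1@1, T2@1, T3@4, T4@7, T5@3): n1:4  n2:4  n3:5  n4:4  n5:4  n6:4  n7:5 ⇒ 5.
Reduction 12 − 5 = 7.

7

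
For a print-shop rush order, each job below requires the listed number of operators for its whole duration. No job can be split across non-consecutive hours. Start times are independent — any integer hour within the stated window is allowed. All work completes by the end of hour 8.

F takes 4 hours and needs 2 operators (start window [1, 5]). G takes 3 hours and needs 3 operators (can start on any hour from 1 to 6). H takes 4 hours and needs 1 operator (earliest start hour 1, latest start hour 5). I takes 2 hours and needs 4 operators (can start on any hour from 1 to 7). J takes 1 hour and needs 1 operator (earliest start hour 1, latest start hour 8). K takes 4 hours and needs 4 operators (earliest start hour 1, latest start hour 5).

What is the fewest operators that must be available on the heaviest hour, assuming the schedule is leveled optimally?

Early-start (F@1, G@1, H@1, I@1, J@1, K@1) gives peak 15: h1:15  h2:14  h3:10  h4:7  h5:0  h6:0  h7:0  h8:0.
Shift G→3, J→3, K→5.
Schedule F@1, G@3, H@1, I@1, J@3, K@5: h1:7  h2:7  h3:7  h4:6  h5:7  h6:4  h7:4  h8:4 — peak 7.

7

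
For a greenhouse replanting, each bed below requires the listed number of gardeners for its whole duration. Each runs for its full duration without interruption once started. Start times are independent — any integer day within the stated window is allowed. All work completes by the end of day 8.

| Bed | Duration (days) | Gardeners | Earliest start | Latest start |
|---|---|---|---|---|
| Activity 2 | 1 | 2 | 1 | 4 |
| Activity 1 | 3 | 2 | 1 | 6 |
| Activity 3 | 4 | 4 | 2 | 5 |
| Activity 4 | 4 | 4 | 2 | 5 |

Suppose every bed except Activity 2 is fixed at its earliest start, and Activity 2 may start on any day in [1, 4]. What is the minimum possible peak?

Activity 2@1: d1:4  d2:10  d3:10  d4:8  d5:8  d6:0  d7:0  d8:0 → peak 10
Activity 2@2: d1:2  d2:12  d3:10  d4:8  d5:8  d6:0  d7:0  d8:0 → peak 12
Activity 2@3: d1:2  d2:10  d3:12  d4:8  d5:8  d6:0  d7:0  d8:0 → peak 12
Activity 2@4: d1:2  d2:10  d3:10  d4:10  d5:8  d6:0  d7:0  d8:0 → peak 10
Best is Activity 2@1, peak 10.

10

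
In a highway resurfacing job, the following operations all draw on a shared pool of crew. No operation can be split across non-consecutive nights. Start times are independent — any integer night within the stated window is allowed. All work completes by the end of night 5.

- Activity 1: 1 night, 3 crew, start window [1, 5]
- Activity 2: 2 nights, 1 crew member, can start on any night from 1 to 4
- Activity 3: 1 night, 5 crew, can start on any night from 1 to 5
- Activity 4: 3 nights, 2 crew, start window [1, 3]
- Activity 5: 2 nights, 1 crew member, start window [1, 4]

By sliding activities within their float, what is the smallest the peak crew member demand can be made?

5

Early-start (Activity 1@1, Activity 2@1, Activity 3@1, Activity 4@1, Activity 5@1) gives peak 12: n1:12  n2:4  n3:2  n4:0  n5:0.
Shift Activity 3→5, Activity 4→2.
Schedule Activity 1@1, Activity 2@1, Activity 3@5, Activity 4@2, Activity 5@1: n1:5  n2:4  n3:2  n4:2  n5:5 — peak 5.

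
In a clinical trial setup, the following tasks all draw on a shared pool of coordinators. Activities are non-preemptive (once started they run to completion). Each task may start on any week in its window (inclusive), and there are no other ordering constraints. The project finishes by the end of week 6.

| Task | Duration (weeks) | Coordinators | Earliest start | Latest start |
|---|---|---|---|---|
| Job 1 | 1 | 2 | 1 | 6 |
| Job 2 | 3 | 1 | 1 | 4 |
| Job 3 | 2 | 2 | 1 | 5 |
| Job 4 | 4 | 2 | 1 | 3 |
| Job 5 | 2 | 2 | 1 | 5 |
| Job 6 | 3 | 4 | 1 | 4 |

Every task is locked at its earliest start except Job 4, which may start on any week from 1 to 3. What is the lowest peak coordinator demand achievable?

Job 4@1: w1:13  w2:11  w3:7  w4:2  w5:0  w6:0 → peak 13
Job 4@2: w1:11  w2:11  w3:7  w4:2  w5:2  w6:0 → peak 11
Job 4@3: w1:11  w2:9  w3:7  w4:2  w5:2  w6:2 → peak 11
Best is Job 4@2, peak 11.

11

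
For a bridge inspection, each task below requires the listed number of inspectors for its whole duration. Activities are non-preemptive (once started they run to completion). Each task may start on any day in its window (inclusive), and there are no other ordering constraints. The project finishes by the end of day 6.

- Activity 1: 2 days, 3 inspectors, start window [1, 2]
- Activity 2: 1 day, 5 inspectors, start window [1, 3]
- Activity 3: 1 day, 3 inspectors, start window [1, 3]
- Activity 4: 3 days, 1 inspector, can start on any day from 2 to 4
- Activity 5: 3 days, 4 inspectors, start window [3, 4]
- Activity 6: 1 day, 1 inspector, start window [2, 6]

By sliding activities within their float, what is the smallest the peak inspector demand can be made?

6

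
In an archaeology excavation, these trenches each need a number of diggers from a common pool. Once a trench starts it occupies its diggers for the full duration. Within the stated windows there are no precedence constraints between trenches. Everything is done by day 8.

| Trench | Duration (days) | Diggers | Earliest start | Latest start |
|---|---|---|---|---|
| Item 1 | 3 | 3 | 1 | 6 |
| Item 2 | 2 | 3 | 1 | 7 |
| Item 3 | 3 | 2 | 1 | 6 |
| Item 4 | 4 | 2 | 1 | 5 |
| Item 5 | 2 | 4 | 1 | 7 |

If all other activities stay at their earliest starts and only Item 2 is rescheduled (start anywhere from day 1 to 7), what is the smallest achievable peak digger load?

Item 2@1: d1:14  d2:14  d3:7  d4:2  d5:0  d6:0  d7:0  d8:0 → peak 14
Item 2@2: d1:11  d2:14  d3:10  d4:2  d5:0  d6:0  d7:0  d8:0 → peak 14
Item 2@3: d1:11  d2:11  d3:10  d4:5  d5:0  d6:0  d7:0  d8:0 → peak 11
Item 2@4: d1:11  d2:11  d3:7  d4:5  d5:3  d6:0  d7:0  d8:0 → peak 11
Item 2@5: d1:11  d2:11  d3:7  d4:2  d5:3  d6:3  d7:0  d8:0 → peak 11
Item 2@6: d1:11  d2:11  d3:7  d4:2  d5:0  d6:3  d7:3  d8:0 → peak 11
Item 2@7: d1:11  d2:11  d3:7  d4:2  d5:0  d6:0  d7:3  d8:3 → peak 11
Best is Item 2@3, peak 11.

11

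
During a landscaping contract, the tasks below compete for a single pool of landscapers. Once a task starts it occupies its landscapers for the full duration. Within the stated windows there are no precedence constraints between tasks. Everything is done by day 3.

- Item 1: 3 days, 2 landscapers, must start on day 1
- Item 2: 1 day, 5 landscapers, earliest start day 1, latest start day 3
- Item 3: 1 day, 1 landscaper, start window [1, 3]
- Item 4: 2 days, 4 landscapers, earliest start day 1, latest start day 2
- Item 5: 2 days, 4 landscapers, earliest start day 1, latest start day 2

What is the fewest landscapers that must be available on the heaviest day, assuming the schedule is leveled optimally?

10

Early-start (Item 1@1, Item 2@1, Item 3@1, Item 4@1, Item 5@1) gives peak 16: d1:16  d2:10  d3:2.
Shift Item 4→2, Item 5→2.
Schedule Item 1@1, Item 2@1, Item 3@1, Item 4@2, Item 5@2: d1:8  d2:10  d3:10 — peak 10.
Total landscaper-days = 28 over 3 days ⇒ peak ≥ ⌈28/3⌉ = 10, so 10 is optimal.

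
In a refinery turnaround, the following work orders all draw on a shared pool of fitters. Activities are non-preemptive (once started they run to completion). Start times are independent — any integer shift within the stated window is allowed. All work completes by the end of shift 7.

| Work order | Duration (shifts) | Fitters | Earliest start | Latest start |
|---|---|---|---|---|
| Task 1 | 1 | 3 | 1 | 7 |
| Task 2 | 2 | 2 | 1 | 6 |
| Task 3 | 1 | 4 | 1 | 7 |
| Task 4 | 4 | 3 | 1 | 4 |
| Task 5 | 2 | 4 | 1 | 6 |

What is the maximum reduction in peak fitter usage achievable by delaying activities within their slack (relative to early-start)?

Early-start peak: s1:16  s2:9  s3:3  s4:3  s5:0  s6:0  s7:0 ⇒ 16.
Leveled (Task 1@1, Task 2@2, Task 3@5, Task 4@1, Task 5@6): s1:6  s2:5  s3:5  s4:3  s5:4  s6:4  s7:4 ⇒ 6.
Reduction 16 − 6 = 10.

10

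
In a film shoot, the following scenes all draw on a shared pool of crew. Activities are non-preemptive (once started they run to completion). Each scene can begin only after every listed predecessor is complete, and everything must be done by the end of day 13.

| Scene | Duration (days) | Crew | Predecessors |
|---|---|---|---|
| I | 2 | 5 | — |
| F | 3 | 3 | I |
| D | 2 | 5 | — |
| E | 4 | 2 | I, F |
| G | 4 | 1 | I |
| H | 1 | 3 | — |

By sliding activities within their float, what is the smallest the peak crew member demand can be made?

Early-start (I@1, F@3, D@1, E@6, G@3, H@1) gives peak 13: d1:13  d2:10  d3:4  d4:4  d5:4  d6:3  d7:2  d8:2  d9:2  d10:0  d11:0  d12:0  d13:0.
Shift D→6, E→8, G→8, H→12.
Schedule I@1, F@3, D@6, E@8, G@8, H@12: d1:5  d2:5  d3:3  d4:3  d5:3  d6:5  d7:5  d8:3  d9:3  d10:3  d11:3  d12:3  d13:0 — peak 5.

5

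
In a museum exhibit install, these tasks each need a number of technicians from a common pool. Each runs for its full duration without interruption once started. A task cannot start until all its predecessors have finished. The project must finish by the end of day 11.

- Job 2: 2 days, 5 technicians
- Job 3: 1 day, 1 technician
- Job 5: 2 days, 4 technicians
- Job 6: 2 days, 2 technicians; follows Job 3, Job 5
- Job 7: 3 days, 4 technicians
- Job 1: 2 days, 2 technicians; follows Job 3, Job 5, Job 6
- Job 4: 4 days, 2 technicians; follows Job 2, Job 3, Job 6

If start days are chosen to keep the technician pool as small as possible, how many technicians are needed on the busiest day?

6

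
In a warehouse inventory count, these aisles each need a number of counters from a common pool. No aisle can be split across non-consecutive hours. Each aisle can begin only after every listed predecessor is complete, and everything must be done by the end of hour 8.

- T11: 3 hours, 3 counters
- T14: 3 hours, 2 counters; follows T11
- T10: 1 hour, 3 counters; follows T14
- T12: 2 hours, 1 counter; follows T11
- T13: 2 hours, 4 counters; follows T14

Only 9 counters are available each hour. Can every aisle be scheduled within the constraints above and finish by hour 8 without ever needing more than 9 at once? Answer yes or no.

yes

Schedule T11@1, T14@4, T10@7, T12@4, T13@7: h1:3  h2:3  h3:3  h4:3  h5:3  h6:2  h7:7  h8:4 — peak 7 ≤ 9.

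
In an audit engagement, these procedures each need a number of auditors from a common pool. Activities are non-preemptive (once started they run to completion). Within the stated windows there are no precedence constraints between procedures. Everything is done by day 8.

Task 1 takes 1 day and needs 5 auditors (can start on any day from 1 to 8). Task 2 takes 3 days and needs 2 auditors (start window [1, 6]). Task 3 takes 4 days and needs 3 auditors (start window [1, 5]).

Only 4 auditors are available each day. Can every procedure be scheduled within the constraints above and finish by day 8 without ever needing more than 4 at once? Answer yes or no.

The minimum achievable peak is 5; 4 < 5, so no feasible schedule stays within the cap.

no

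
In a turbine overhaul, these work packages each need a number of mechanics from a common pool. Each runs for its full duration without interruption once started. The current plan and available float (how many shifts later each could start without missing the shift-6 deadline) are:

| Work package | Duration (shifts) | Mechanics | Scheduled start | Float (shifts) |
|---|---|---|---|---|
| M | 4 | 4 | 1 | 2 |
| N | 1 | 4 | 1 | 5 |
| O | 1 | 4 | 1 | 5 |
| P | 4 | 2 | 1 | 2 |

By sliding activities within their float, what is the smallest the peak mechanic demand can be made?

Early-start (M@1, N@1, O@1, P@1) gives peak 14: s1:14  s2:6  s3:6  s4:6  s5:0  s6:0.
Shift N→5, O→6.
Schedule M@1, N@5, O@6, P@1: s1:6  s2:6  s3:6  s4:6  s5:4  s6:4 — peak 6.
Total mechanic-shifts = 32 over 6 shifts ⇒ peak ≥ ⌈32/6⌉ = 6, so 6 is optimal.

6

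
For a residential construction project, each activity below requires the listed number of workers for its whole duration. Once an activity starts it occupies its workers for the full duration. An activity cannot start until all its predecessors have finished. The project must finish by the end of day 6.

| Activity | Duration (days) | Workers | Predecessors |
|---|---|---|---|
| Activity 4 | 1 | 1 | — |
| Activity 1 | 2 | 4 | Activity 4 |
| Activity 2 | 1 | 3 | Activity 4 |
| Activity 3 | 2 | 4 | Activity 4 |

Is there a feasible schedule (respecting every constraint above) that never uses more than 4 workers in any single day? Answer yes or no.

yes

Schedule Activity 4@1, Activity 1@2, Activity 2@4, Activity 3@5: d1:1  d2:4  d3:4  d4:3  d5:4  d6:4 — peak 4 ≤ 4.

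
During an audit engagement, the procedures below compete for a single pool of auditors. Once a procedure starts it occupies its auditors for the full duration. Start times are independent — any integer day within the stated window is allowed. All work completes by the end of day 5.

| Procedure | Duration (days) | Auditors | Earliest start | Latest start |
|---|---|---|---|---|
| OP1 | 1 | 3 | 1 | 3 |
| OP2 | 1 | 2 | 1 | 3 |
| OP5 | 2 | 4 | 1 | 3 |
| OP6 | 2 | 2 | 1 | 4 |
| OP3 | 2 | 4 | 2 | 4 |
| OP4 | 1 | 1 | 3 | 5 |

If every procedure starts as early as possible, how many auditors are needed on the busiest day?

11

Early-start schedule: OP1@1, OP2@1, OP5@1, OP6@1, OP3@2, OP4@3.
Load per day: day 1: 11, day 2: 10, day 3: 5, day 4: 0, day 5: 0.
Peak is 11.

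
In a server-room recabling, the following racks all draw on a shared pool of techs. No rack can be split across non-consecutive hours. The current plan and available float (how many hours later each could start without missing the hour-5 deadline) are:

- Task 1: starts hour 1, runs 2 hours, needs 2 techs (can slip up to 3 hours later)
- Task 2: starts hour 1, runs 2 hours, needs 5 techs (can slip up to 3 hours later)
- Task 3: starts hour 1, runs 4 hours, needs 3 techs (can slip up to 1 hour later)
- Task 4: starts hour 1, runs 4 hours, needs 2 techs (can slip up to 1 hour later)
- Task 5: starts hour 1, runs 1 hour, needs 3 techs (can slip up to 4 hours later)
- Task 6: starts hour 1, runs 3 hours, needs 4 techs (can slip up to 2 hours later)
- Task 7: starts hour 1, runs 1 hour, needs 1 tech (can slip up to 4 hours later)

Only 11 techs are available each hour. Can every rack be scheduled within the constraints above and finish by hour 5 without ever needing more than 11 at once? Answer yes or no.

yes

Schedule Task 1@1, Task 2@4, Task 3@1, Task 4@1, Task 5@5, Task 6@1, Task 7@3: h1:11  h2:11  h3:10  h4:10  h5:8 — peak 11 ≤ 11.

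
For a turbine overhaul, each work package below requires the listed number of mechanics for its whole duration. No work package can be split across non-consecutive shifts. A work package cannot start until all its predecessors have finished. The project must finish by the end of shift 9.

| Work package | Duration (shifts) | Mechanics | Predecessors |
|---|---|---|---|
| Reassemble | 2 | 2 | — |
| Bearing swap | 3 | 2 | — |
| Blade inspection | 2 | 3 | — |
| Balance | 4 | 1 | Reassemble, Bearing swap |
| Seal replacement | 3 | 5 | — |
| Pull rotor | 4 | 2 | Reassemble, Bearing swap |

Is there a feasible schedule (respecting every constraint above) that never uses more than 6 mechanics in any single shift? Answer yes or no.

The minimum achievable peak is 7; 6 < 7, so no feasible schedule stays within the cap.

no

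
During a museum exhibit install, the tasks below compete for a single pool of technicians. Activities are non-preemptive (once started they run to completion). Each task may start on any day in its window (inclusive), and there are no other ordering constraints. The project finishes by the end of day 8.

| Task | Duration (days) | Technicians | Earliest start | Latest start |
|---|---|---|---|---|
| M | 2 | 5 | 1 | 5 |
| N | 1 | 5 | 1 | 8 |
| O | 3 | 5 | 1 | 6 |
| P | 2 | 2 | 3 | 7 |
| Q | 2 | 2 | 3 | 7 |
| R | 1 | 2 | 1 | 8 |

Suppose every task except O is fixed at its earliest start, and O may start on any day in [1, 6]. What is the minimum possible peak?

12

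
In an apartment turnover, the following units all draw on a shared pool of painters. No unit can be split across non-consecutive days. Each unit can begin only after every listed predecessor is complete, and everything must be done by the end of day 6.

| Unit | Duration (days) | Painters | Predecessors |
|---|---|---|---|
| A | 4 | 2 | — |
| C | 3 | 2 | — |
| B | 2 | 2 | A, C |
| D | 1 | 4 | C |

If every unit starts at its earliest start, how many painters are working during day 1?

At early start, day 1 has: A, C.
Demand: 2 + 2 = 4.

4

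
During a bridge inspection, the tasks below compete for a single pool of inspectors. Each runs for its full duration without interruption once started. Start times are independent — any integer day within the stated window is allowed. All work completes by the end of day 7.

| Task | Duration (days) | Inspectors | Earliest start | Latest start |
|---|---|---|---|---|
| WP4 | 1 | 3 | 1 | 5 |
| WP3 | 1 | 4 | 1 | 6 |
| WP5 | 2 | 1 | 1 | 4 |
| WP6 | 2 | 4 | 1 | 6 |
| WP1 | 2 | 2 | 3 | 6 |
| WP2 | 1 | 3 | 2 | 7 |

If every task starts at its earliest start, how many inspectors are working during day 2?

8

At early start, day 2 has: WP5, WP6, WP2.
Demand: 1 + 4 + 3 = 8.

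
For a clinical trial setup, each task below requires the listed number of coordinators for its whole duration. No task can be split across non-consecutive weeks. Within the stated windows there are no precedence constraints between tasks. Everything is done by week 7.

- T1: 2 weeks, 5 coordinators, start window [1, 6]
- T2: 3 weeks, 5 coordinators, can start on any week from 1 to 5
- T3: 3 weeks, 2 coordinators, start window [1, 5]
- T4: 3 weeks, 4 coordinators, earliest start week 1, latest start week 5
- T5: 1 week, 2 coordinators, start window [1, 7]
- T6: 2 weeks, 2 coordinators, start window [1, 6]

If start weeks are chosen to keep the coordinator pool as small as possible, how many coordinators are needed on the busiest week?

Early-start (T1@1, T2@1, T3@1, T4@1, T5@1, T6@1) gives peak 20: w1:20  w2:18  w3:11  w4:0  w5:0  w6:0  w7:0.
Shift T2→3, T4→4, T6→2.
Schedule T1@1, T2@3, T3@1, T4@4, T5@1, T6@2: w1:9  w2:9  w3:9  w4:9  w5:9  w6:4  w7:0 — peak 9.

9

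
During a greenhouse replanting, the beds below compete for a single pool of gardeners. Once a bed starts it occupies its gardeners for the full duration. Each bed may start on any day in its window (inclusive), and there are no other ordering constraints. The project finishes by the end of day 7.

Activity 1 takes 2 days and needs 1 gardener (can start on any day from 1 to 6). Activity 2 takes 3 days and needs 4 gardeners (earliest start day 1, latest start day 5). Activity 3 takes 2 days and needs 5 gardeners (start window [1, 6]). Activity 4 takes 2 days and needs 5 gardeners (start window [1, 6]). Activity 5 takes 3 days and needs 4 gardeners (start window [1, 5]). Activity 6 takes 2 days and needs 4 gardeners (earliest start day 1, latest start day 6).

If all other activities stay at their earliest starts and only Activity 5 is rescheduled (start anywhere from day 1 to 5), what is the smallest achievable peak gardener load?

19

Activity 5@1: d1:23  d2:23  d3:8  d4:0  d5:0  d6:0  d7:0 → peak 23
Activity 5@2: d1:19  d2:23  d3:8  d4:4  d5:0  d6:0  d7:0 → peak 23
Activity 5@3: d1:19  d2:19  d3:8  d4:4  d5:4  d6:0  d7:0 → peak 19
Activity 5@4: d1:19  d2:19  d3:4  d4:4  d5:4  d6:4  d7:0 → peak 19
Activity 5@5: d1:19  d2:19  d3:4  d4:0  d5:4  d6:4  d7:4 → peak 19
Best is Activity 5@3, peak 19.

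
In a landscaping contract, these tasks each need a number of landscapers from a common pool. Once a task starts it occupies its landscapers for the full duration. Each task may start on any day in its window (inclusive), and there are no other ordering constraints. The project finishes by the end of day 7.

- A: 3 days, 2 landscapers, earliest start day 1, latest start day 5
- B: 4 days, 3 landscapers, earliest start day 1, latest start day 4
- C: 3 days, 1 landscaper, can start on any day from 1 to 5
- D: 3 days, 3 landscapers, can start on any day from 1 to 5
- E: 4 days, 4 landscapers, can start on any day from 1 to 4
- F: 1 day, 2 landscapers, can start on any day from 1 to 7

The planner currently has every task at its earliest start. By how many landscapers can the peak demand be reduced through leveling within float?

7

Early-start peak: d1:15  d2:13  d3:13  d4:7  d5:0  d6:0  d7:0 ⇒ 15.
Leveled (A@1, B@1, C@1, D@5, E@4, F@1): d1:8  d2:6  d3:6  d4:7  d5:7  d6:7  d7:7 ⇒ 8.
Reduction 15 − 8 = 7.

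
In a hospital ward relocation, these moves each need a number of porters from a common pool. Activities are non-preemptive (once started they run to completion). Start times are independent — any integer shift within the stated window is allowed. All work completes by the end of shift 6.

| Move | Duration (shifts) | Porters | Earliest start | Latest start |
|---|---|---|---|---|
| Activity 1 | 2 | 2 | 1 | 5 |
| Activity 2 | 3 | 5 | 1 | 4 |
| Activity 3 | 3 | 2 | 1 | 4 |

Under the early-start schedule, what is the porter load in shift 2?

At early start, shift 2 has: Activity 1, Activity 2, Activity 3.
Demand: 2 + 5 + 2 = 9.

9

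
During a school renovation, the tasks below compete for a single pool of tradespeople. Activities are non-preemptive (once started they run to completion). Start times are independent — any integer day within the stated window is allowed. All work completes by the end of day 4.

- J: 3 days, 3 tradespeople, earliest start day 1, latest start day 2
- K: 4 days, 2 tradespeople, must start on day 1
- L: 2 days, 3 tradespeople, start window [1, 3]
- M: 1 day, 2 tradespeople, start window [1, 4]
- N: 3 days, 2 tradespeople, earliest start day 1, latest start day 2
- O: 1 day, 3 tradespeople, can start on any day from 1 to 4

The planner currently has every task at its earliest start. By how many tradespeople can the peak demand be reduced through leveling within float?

Early-start peak: d1:15  d2:10  d3:7  d4:2 ⇒ 15.
Leveled (J@1, K@1, L@1, M@1, N@2, O@3): d1:10  d2:10  d3:10  d4:4 ⇒ 10.
Reduction 15 − 10 = 5.

5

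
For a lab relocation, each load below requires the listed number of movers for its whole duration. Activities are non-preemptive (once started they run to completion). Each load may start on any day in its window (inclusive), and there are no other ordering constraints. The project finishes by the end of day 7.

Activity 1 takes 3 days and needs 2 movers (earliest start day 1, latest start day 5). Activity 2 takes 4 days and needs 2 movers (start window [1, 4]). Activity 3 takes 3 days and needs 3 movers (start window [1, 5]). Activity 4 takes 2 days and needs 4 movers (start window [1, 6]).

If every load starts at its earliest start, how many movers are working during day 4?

At early start, day 4 has: Activity 2.
Demand: 2 = 2.

2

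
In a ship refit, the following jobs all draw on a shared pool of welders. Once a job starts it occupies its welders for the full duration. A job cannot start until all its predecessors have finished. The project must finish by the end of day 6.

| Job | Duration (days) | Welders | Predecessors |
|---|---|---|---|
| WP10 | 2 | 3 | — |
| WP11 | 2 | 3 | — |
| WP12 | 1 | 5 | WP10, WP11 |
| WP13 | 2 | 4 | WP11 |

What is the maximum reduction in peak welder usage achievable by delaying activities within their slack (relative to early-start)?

3

Early-start peak: d1:6  d2:6  d3:9  d4:4  d5:0  d6:0 ⇒ 9.
Leveled (WP10@1, WP11@1, WP12@3, WP13@4): d1:6  d2:6  d3:5  d4:4  d5:4  d6:0 ⇒ 6.
Reduction 9 − 6 = 3.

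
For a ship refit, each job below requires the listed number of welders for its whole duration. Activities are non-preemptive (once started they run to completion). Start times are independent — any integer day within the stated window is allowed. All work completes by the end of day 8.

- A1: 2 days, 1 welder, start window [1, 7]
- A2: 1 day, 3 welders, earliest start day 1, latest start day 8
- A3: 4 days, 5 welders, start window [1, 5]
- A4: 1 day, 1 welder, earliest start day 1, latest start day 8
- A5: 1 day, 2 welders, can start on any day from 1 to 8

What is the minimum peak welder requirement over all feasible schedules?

5

Early-start (A1@1, A2@1, A3@1, A4@1, A5@1) gives peak 12: d1:12  d2:6  d3:5  d4:5  d5:0  d6:0  d7:0  d8:0.
Shift A3→3, A5→2.
Schedule A1@1, A2@1, A3@3, A4@1, A5@2: d1:5  d2:3  d3:5  d4:5  d5:5  d6:5  d7:0  d8:0 — peak 5.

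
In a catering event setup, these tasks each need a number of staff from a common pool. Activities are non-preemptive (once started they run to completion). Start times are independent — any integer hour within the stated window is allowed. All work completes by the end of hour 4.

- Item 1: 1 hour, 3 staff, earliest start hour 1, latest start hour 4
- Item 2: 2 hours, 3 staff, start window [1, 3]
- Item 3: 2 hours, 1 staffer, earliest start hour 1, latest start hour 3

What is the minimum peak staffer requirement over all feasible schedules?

Early-start (Item 1@1, Item 2@1, Item 3@1) gives peak 7: h1:7  h2:4  h3:0  h4:0.
Shift Item 2→2.
Schedule Item 1@1, Item 2@2, Item 3@1: h1:4  h2:4  h3:3  h4:0 — peak 4.

4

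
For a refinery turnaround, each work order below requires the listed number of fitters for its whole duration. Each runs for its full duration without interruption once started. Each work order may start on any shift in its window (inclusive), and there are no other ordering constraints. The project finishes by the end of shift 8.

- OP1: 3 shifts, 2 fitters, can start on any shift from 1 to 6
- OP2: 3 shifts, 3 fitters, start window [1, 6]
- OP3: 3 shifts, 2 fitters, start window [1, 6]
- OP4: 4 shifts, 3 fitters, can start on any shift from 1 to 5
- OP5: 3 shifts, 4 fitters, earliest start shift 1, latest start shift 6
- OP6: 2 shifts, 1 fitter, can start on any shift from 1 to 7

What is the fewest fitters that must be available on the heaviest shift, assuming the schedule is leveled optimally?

7

Early-start (OP1@1, OP2@1, OP3@1, OP4@1, OP5@1, OP6@1) gives peak 15: s1:15  s2:15  s3:14  s4:3  s5:0  s6:0  s7:0  s8:0.
Shift OP4→4, OP5→4, OP6→7.
Schedule OP1@1, OP2@1, OP3@1, OP4@4, OP5@4, OP6@7: s1:7  s2:7  s3:7  s4:7  s5:7  s6:7  s7:4  s8:1 — peak 7.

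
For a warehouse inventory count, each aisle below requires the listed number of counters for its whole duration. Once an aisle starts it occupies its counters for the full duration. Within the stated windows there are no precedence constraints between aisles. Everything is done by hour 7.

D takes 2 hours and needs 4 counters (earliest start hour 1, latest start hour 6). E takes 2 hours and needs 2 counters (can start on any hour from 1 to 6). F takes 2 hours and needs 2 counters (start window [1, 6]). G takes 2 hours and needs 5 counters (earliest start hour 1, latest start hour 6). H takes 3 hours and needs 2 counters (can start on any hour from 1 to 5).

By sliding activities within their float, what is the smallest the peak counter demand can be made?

Early-start (D@1, E@1, F@1, G@1, H@1) gives peak 15: h1:15  h2:15  h3:2  h4:0  h5:0  h6:0  h7:0.
Shift F→3, G→6, H→3.
Schedule D@1, E@1, F@3, G@6, H@3: h1:6  h2:6  h3:4  h4:4  h5:2  h6:5  h7:5 — peak 6.

6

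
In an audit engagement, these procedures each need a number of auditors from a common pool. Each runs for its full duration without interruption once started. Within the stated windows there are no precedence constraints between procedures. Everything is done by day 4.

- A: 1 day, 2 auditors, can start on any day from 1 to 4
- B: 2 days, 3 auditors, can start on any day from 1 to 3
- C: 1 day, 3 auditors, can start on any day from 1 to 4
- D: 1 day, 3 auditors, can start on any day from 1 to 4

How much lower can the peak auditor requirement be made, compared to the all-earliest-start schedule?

6

Early-start peak: d1:11  d2:3  d3:0  d4:0 ⇒ 11.
Leveled (A@1, B@1, C@3, D@4): d1:5  d2:3  d3:3  d4:3 ⇒ 5.
Reduction 11 − 5 = 6.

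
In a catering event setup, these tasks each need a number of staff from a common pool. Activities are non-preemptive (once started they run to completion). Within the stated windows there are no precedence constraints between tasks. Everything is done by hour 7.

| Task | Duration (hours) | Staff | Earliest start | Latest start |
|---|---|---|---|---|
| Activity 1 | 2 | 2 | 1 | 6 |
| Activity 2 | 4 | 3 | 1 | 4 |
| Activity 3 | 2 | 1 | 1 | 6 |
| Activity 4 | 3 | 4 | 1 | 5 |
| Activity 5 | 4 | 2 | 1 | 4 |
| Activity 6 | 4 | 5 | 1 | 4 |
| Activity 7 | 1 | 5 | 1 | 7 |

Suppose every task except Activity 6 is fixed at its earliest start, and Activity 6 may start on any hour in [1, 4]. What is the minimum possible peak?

17

Activity 6@1: h1:22  h2:17  h3:14  h4:10  h5:0  h6:0  h7:0 → peak 22
Activity 6@2: h1:17  h2:17  h3:14  h4:10  h5:5  h6:0  h7:0 → peak 17
Activity 6@3: h1:17  h2:12  h3:14  h4:10  h5:5  h6:5  h7:0 → peak 17
Activity 6@4: h1:17  h2:12  h3:9  h4:10  h5:5  h6:5  h7:5 → peak 17
Best is Activity 6@2, peak 17.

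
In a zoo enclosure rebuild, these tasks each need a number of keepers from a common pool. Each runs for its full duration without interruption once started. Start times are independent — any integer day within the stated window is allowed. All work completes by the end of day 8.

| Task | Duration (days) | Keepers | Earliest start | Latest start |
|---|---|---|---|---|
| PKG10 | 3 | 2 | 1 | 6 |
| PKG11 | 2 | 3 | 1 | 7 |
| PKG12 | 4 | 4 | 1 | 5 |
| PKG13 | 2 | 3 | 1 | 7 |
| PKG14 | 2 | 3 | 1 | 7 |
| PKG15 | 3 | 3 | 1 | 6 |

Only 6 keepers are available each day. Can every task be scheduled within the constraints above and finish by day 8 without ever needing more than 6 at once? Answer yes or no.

no

Total keeper-days = 49; over 8 days the average is 49/8 > 6, so some day must exceed 6.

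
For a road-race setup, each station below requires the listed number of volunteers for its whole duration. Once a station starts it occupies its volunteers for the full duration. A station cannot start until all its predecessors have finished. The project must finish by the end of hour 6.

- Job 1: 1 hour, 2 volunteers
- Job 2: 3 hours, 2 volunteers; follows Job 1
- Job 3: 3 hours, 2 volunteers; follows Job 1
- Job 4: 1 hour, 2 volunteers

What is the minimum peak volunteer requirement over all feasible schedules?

Schedule Job 1@1, Job 2@2, Job 3@2, Job 4@1: h1:4  h2:4  h3:4  h4:4  h5:0  h6:0 — peak 4.

4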